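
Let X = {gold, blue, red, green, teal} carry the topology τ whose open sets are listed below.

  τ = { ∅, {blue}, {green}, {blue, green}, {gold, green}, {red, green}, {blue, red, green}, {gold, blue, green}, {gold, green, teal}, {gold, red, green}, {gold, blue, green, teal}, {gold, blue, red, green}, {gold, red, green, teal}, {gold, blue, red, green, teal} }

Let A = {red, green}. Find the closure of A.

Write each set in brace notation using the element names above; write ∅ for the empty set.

{gold, red, green, teal}

closure: X∖int(X∖A) = X∖{blue} = {gold, red, green, teal}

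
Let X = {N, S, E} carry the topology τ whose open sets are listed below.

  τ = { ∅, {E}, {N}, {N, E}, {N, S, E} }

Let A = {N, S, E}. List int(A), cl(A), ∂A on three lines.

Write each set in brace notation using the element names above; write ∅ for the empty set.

opens ⊆ A: ∅, {E}, {N}, {N, E}, {N, S, E}; union → int = {N, S, E}
complement ∅; its interior ∅; cl(A) = X∖∅ = {N, S, E}
boundary = {N, S, E} ∖ {N, S, E} = ∅

int(A) = {N, S, E}
cl(A)  = {N, S, E}
∂A     = ∅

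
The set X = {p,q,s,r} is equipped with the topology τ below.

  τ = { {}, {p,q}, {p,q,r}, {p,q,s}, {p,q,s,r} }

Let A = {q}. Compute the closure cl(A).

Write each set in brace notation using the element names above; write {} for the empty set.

complement {p,s,r}; its interior {}; cl(A) = X∖{} = {p,q,s,r}

{p,q,s,r}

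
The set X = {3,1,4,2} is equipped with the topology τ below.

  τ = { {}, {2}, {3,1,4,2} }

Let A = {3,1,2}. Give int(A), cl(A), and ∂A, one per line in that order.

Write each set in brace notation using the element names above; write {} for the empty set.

U open, U⊆A: {}, {2}. int(A) = ⋃ = {2}
X∖A={4}, int(X∖A)={}, hence cl(A)={3,1,4,2}
∂A: remove int from cl → {3,1,4}

int(A) = {2}
cl(A)  = {3,1,4,2}
∂A     = {3,1,4}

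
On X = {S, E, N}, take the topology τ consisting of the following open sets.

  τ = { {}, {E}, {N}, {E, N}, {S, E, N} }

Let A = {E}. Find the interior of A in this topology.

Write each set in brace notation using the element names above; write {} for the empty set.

interior: largest open inside A is {E} (from {}, {E})

{E}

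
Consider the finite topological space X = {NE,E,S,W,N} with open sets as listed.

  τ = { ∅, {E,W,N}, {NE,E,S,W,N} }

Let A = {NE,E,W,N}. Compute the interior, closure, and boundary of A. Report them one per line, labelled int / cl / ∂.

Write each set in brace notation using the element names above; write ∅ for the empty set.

int(A) = {E,W,N}
cl(A)  = {NE,E,S,W,N}
∂A     = {NE,S}

interior: largest open inside A is {E,W,N} (from ∅, {E,W,N})
cl via duality: int({S}) = ∅, so X∖∅ = {NE,E,S,W,N}
cl∖int = {NE,S}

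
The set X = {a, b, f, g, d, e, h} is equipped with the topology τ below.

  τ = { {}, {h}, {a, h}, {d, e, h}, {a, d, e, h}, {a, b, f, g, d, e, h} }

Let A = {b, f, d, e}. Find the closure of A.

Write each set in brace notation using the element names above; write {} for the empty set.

{b, f, g, d, e}

closure: X∖int(X∖A) = X∖{a, h} = {b, f, g, d, e}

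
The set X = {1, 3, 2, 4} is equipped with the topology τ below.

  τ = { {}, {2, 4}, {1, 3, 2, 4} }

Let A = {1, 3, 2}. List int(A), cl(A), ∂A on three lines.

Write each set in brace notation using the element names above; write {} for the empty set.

int(A) = {}
cl(A)  = {1, 3, 2, 4}
∂A     = {1, 3, 2, 4}

opens ⊆ A: {}; union → int = {}
complement {4}; its interior {}; cl(A) = X∖{} = {1, 3, 2, 4}
boundary = {1, 3, 2, 4} ∖ {} = {1, 3, 2, 4}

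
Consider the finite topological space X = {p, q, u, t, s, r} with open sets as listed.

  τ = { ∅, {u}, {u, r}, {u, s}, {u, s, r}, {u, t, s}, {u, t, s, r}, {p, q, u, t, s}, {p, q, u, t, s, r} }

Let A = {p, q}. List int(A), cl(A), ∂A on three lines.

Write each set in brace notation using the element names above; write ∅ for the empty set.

int(A) = ∅
cl(A)  = {p, q}
∂A     = {p, q}

U open, U⊆A: ∅. int(A) = ⋃ = ∅
X∖A={u, t, s, r}, int(X∖A)={u, t, s, r}, hence cl(A)={p, q}
∂A: remove int from cl → {p, q}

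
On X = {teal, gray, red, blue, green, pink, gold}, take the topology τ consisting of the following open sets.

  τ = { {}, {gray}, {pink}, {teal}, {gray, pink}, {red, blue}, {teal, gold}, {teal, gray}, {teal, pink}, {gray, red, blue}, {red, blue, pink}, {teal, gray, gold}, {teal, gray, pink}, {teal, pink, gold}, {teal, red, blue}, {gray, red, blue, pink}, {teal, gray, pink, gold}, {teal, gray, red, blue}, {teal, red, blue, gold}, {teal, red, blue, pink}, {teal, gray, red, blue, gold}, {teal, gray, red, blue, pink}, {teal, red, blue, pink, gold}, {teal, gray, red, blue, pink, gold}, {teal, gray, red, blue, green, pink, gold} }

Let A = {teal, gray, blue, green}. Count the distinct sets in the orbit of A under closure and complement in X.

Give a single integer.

12

cl via duality: int({red, pink, gold}) = {pink}, so X∖{pink} = {teal, gray, red, blue, green, gold}
Write k for closure, c for complement:
  1. A     = {teal, gray, blue, green}
  2. kA    = {teal, gray, red, blue, green, gold}
  3. cA    = {red, pink, gold}
  4. ckA   = {pink}
  5. kcA   = {red, blue, green, pink, gold}
  6. kckA  = {green, pink}
  7. ckcA  = {teal, gray}
  8. ckckA = {teal, gray, red, blue, gold}
  9. kckcA = {teal, gray, green, gold}
  10. ckckcA = {red, blue, pink}
  11. kckckcA = {red, blue, green, pink}
  12. ckckckcA = {teal, gray, gold}
applying k or c yields no new set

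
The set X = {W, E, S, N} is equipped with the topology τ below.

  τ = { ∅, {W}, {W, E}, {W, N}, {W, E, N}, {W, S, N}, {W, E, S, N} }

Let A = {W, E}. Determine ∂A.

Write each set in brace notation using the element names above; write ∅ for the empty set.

{S, N}

interior: largest open inside A is {W, E} (from ∅, {W}, {W, E})
cl via duality: int({S, N}) = ∅, so X∖∅ = {W, E, S, N}
cl∖int = {S, N}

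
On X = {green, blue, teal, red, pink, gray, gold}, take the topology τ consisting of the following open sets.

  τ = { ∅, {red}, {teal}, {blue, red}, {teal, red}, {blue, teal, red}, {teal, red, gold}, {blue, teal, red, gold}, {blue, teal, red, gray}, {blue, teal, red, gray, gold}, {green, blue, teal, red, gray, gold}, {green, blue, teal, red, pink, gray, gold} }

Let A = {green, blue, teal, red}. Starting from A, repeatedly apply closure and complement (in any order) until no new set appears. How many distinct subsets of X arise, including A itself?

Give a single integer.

closure: X∖int(X∖A) = X∖∅ = {green, blue, teal, red, pink, gray, gold}
Let k=closure and c=complement:
  1. A     = {green, blue, teal, red}
  2. kA    = {green, blue, teal, red, pink, gray, gold}
  3. cA    = {pink, gray, gold}
  4. ckA   = ∅
  5. kcA   = {green, pink, gray, gold}
  6. ckcA  = {blue, teal, red}
— saturated at 6

6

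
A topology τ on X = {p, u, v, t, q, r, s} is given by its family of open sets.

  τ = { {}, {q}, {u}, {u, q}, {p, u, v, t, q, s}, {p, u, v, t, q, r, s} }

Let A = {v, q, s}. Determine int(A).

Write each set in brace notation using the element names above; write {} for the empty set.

U open, U⊆A: {}, {q}. int(A) = ⋃ = {q}

{q}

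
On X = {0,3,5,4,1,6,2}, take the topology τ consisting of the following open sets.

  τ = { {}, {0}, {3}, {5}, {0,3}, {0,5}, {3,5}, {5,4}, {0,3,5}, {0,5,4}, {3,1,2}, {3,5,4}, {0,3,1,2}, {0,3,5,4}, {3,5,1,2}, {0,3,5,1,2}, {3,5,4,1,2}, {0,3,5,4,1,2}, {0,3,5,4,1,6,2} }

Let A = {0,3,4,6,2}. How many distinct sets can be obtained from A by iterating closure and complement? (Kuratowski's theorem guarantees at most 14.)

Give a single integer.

10

cl via duality: int({5,1}) = {5}, so X∖{5} = {0,3,4,1,6,2}
Write k for closure, c for complement:
  1. A     = {0,3,4,6,2}
  2. kA    = {0,3,4,1,6,2}
  3. cA    = {5,1}
  4. ckA   = {5}
  5. kcA   = {5,4,1,6,2}
  6. kckA  = {5,4,6}
  7. ckcA  = {0,3}
  8. ckckA = {0,3,1,2}
  9. kckcA = {0,3,1,6,2}
  10. ckckcA = {5,4}
applying k or c yields no new set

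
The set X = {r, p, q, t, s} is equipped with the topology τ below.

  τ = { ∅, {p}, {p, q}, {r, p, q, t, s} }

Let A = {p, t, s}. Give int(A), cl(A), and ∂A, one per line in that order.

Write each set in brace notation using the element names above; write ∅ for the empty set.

open subsets of A: ∅, {p}; so int(A) = {p}
closure: X∖int(X∖A) = X∖∅ = {r, p, q, t, s}
∂A = {r, p, q, t, s} minus {p} = {r, q, t, s}

int(A) = {p}
cl(A)  = {r, p, q, t, s}
∂A     = {r, q, t, s}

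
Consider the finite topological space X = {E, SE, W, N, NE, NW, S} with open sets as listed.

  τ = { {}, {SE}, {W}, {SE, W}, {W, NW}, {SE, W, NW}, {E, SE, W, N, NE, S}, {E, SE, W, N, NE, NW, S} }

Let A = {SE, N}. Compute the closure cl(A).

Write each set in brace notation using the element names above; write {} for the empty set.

{E, SE, N, NE, S}

closure: X∖int(X∖A) = X∖{W, NW} = {E, SE, N, NE, S}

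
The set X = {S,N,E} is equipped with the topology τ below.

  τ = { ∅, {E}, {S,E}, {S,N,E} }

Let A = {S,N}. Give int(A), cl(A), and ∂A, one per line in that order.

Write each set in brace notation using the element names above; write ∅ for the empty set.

int(A) = ∅
cl(A)  = {S,N}
∂A     = {S,N}

U open, U⊆A: ∅. int(A) = ⋃ = ∅
X∖A={E}, int(X∖A)={E}, hence cl(A)={S,N}
∂A: remove int from cl → {S,N}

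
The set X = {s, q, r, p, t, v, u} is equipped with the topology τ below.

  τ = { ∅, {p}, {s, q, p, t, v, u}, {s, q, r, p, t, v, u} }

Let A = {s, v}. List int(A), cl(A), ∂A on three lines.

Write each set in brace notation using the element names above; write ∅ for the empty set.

interior: largest open inside A is ∅ (from ∅)
cl via duality: int({q, r, p, t, u}) = {p}, so X∖{p} = {s, q, r, t, v, u}
cl∖int = {s, q, r, t, v, u}

int(A) = ∅
cl(A)  = {s, q, r, t, v, u}
∂A     = {s, q, r, t, v, u}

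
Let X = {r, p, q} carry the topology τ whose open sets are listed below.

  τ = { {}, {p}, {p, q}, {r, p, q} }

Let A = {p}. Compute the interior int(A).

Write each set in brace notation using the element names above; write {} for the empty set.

{p}

U open, U⊆A: {}, {p}. int(A) = ⋃ = {p}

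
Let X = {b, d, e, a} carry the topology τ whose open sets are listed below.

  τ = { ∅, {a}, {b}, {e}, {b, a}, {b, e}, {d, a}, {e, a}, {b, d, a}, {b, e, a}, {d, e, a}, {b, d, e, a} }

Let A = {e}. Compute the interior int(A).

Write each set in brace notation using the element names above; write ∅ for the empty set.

{e}

opens ⊆ A: ∅, {e}; union → int = {e}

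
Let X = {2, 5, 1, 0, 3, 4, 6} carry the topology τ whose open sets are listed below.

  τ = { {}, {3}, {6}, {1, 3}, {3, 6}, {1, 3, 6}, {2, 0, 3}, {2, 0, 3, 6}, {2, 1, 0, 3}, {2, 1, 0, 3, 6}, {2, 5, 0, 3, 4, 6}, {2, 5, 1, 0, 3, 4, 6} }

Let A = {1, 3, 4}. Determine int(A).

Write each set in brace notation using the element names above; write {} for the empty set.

U open, U⊆A: {}, {3}, {1, 3}. int(A) = ⋃ = {1, 3}

{1, 3}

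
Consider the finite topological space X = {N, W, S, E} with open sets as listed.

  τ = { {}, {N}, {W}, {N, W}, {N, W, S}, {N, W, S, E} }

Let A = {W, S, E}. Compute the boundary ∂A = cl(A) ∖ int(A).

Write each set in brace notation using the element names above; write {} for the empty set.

open subsets of A: {}, {W}; so int(A) = {W}
closure: X∖int(X∖A) = X∖{N} = {W, S, E}
∂A = {W, S, E} minus {W} = {S, E}

{S, E}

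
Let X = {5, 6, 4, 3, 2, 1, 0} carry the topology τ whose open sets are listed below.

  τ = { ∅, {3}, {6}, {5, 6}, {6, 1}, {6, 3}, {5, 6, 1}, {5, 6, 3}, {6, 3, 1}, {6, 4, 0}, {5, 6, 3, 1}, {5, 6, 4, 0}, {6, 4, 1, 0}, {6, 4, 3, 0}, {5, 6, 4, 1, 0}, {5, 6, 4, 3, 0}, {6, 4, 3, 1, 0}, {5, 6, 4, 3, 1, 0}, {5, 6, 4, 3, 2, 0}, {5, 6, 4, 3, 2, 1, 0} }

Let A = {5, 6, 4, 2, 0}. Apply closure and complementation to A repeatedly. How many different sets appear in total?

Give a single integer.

8

cl via duality: int({3, 1}) = {3}, so X∖{3} = {5, 6, 4, 2, 1, 0}
Write k for closure, c for complement:
  1. A     = {5, 6, 4, 2, 0}
  2. kA    = {5, 6, 4, 2, 1, 0}
  3. cA    = {3, 1}
  4. ckA   = {3}
  5. kcA   = {3, 2, 1}
  6. kckA  = {3, 2}
  7. ckcA  = {5, 6, 4, 0}
  8. ckckA = {5, 6, 4, 1, 0}
applying k or c yields no new set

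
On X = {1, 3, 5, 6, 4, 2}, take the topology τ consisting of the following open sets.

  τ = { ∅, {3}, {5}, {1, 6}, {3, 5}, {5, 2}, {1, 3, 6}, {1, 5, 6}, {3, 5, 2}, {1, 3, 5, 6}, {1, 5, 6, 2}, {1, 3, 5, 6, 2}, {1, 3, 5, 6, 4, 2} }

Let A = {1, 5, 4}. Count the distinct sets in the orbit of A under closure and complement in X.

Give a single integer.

12

cl via duality: int({3, 6, 2}) = {3}, so X∖{3} = {1, 5, 6, 4, 2}
Write k for closure, c for complement:
  1. A     = {1, 5, 4}
  2. kA    = {1, 5, 6, 4, 2}
  3. cA    = {3, 6, 2}
  4. ckA   = {3}
  5. kcA   = {1, 3, 6, 4, 2}
  6. kckA  = {3, 4}
  7. ckcA  = {5}
  8. ckckA = {1, 5, 6, 2}
  9. kckcA = {5, 4, 2}
  10. ckckcA = {1, 3, 6}
  11. kckckcA = {1, 3, 6, 4}
  12. ckckckcA = {5, 2}
applying k or c yields no new set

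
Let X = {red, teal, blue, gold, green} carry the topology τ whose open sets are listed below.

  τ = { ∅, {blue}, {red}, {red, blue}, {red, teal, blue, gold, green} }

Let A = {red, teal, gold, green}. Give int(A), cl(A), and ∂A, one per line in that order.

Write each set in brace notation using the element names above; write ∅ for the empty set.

opens ⊆ A: ∅, {red}; union → int = {red}
complement {blue}; its interior {blue}; cl(A) = X∖{blue} = {red, teal, gold, green}
boundary = {red, teal, gold, green} ∖ {red} = {teal, gold, green}

int(A) = {red}
cl(A)  = {red, teal, gold, green}
∂A     = {teal, gold, green}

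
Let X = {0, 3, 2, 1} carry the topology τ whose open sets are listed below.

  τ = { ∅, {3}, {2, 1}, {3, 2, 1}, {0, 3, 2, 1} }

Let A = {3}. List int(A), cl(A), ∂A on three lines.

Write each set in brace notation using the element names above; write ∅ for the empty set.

open subsets of A: ∅, {3}; so int(A) = {3}
closure: X∖int(X∖A) = X∖{2, 1} = {0, 3}
∂A = {0, 3} minus {3} = {0}

int(A) = {3}
cl(A)  = {0, 3}
∂A     = {0}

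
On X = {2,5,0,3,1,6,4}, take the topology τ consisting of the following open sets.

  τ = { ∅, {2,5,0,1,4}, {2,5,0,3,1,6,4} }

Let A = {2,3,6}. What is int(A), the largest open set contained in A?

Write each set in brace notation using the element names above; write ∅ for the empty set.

∅

U open, U⊆A: ∅. int(A) = ⋃ = ∅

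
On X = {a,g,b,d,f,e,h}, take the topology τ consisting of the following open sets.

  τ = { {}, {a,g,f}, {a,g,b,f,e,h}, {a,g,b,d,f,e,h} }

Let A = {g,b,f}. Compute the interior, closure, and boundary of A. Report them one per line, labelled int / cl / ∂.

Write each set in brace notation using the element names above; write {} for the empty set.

int(A) = {}
cl(A)  = {a,g,b,d,f,e,h}
∂A     = {a,g,b,d,f,e,h}

U open, U⊆A: {}. int(A) = ⋃ = {}
X∖A={a,d,e,h}, int(X∖A)={}, hence cl(A)={a,g,b,d,f,e,h}
∂A: remove int from cl → {a,g,b,d,f,e,h}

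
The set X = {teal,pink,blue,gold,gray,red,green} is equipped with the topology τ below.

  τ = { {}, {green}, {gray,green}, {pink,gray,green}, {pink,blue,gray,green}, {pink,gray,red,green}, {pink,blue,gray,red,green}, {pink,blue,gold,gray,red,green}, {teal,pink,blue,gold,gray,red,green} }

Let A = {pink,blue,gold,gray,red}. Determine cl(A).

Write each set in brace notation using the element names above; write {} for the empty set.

{teal,pink,blue,gold,gray,red}

X∖A={teal,green}, int(X∖A)={green}, hence cl(A)={teal,pink,blue,gold,gray,red}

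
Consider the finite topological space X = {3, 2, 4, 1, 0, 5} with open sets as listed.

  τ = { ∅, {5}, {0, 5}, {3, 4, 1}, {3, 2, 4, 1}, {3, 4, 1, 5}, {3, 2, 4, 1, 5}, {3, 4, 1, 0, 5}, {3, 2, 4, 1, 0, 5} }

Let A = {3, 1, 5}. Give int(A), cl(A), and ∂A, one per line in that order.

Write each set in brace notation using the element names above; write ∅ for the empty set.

open subsets of A: ∅, {5}; so int(A) = {5}
closure: X∖int(X∖A) = X∖∅ = {3, 2, 4, 1, 0, 5}
∂A = {3, 2, 4, 1, 0, 5} minus {5} = {3, 2, 4, 1, 0}

int(A) = {5}
cl(A)  = {3, 2, 4, 1, 0, 5}
∂A     = {3, 2, 4, 1, 0}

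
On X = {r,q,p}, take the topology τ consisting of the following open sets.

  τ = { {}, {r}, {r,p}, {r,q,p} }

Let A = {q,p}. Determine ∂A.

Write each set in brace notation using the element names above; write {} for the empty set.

{q,p}

interior: largest open inside A is {} (from {})
cl via duality: int({r}) = {r}, so X∖{r} = {q,p}
cl∖int = {q,p}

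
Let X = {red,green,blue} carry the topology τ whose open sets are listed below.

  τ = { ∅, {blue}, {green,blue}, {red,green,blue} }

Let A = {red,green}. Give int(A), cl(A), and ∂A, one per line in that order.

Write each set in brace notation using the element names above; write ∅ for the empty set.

int(A) = ∅
cl(A)  = {red,green}
∂A     = {red,green}

opens ⊆ A: ∅; union → int = ∅
complement {blue}; its interior {blue}; cl(A) = X∖{blue} = {red,green}
boundary = {red,green} ∖ ∅ = {red,green}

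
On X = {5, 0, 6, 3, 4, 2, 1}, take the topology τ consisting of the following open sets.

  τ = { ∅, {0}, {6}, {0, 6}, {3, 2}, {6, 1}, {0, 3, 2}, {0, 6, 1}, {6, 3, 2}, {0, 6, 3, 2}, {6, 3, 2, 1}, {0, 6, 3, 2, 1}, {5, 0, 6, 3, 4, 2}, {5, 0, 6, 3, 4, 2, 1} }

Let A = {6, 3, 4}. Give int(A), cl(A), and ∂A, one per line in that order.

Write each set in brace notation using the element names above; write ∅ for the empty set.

U open, U⊆A: ∅, {6}. int(A) = ⋃ = {6}
X∖A={5, 0, 2, 1}, int(X∖A)={0}, hence cl(A)={5, 6, 3, 4, 2, 1}
∂A: remove int from cl → {5, 3, 4, 2, 1}

int(A) = {6}
cl(A)  = {5, 6, 3, 4, 2, 1}
∂A     = {5, 3, 4, 2, 1}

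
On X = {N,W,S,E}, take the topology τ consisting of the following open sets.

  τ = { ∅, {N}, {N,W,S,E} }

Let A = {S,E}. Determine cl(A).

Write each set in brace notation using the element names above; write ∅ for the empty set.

{W,S,E}

cl via duality: int({N,W}) = {N}, so X∖{N} = {W,S,E}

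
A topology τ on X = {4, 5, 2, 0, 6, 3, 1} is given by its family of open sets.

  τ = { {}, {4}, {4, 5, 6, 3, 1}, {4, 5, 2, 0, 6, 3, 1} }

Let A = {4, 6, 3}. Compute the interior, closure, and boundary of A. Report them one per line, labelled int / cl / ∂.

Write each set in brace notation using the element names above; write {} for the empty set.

interior: largest open inside A is {4} (from {}, {4})
cl via duality: int({5, 2, 0, 1}) = {}, so X∖{} = {4, 5, 2, 0, 6, 3, 1}
cl∖int = {5, 2, 0, 6, 3, 1}

int(A) = {4}
cl(A)  = {4, 5, 2, 0, 6, 3, 1}
∂A     = {5, 2, 0, 6, 3, 1}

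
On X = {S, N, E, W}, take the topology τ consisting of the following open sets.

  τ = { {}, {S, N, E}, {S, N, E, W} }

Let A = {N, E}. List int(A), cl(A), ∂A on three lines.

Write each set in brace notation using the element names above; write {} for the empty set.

U open, U⊆A: {}. int(A) = ⋃ = {}
X∖A={S, W}, int(X∖A)={}, hence cl(A)={S, N, E, W}
∂A: remove int from cl → {S, N, E, W}

int(A) = {}
cl(A)  = {S, N, E, W}
∂A     = {S, N, E, W}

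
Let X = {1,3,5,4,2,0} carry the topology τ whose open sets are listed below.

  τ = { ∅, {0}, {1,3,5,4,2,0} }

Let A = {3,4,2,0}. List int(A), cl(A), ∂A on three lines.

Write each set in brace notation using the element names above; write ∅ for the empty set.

opens ⊆ A: ∅, {0}; union → int = {0}
complement {1,5}; its interior ∅; cl(A) = X∖∅ = {1,3,5,4,2,0}
boundary = {1,3,5,4,2,0} ∖ {0} = {1,3,5,4,2}

int(A) = {0}
cl(A)  = {1,3,5,4,2,0}
∂A     = {1,3,5,4,2}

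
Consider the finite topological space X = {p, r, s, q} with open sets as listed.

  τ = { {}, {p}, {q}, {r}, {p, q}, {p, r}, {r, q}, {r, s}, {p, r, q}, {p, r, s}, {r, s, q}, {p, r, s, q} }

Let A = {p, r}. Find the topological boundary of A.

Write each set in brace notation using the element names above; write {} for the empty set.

{s}

interior: largest open inside A is {p, r} (from {}, {r}, {p}, {p, r})
cl via duality: int({s, q}) = {q}, so X∖{q} = {p, r, s}
cl∖int = {s}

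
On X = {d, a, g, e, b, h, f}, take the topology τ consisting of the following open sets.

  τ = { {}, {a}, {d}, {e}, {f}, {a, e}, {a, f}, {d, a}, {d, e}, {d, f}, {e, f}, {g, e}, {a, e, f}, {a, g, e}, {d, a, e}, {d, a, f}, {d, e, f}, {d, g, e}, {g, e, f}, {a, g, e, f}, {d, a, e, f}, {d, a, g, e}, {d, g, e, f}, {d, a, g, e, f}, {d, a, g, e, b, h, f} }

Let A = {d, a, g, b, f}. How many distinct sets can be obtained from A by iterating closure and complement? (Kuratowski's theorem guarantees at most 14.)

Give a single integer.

8

closure: X∖int(X∖A) = X∖{e} = {d, a, g, b, h, f}
Let k=closure and c=complement:
  1. A     = {d, a, g, b, f}
  2. kA    = {d, a, g, b, h, f}
  3. cA    = {e, h}
  4. ckA   = {e}
  5. kcA   = {g, e, b, h}
  6. ckcA  = {d, a, f}
  7. kckcA = {d, a, b, h, f}
  8. ckckcA = {g, e}
— saturated at 8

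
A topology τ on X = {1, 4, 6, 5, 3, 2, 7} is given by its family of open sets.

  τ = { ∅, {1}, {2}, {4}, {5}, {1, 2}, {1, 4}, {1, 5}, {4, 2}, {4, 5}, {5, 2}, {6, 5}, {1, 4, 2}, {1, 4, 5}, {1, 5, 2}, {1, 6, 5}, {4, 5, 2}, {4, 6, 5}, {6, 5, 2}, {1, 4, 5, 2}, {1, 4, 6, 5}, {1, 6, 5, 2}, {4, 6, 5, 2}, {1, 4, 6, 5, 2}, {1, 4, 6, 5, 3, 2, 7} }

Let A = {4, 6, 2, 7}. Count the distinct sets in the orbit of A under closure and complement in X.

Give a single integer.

X∖A={1, 5, 3}, int(X∖A)={1, 5}, hence cl(A)={4, 6, 3, 2, 7}
Orbit (k=closure, c=complement):
  1. A     = {4, 6, 2, 7}
  2. kA    = {4, 6, 3, 2, 7}
  3. cA    = {1, 5, 3}
  4. ckA   = {1, 5}
  5. kcA   = {1, 6, 5, 3, 7}
  6. ckcA  = {4, 2}
  7. kckcA = {4, 3, 2, 7}
  8. ckckcA = {1, 6, 5}
(closed under both — stop)

8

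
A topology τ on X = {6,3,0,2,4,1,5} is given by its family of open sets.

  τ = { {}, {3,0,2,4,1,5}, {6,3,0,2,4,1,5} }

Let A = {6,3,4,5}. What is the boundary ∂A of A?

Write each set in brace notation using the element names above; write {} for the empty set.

open subsets of A: {}; so int(A) = {}
closure: X∖int(X∖A) = X∖{} = {6,3,0,2,4,1,5}
∂A = {6,3,0,2,4,1,5} minus {} = {6,3,0,2,4,1,5}

{6,3,0,2,4,1,5}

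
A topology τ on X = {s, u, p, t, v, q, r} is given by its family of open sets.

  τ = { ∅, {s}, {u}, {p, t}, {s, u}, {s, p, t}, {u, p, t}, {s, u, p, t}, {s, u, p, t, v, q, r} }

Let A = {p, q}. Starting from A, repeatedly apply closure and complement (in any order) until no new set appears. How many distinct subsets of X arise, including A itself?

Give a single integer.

complement {s, u, t, v, r}; its interior {s, u}; cl(A) = X∖{s, u} = {p, t, v, q, r}
With k = closure, c = complement:
  1. A     = {p, q}
  2. kA    = {p, t, v, q, r}
  3. cA    = {s, u, t, v, r}
  4. ckA   = {s, u}
  5. kcA   = {s, u, p, t, v, q, r}
  6. kckA  = {s, u, v, q, r}
  7. ckcA  = ∅
  8. ckckA = {p, t}
k, c of each give nothing new

8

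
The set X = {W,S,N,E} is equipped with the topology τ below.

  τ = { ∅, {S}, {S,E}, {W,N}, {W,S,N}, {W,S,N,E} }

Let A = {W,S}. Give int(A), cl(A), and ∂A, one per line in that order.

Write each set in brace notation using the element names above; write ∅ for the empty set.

open subsets of A: ∅, {S}; so int(A) = {S}
closure: X∖int(X∖A) = X∖∅ = {W,S,N,E}
∂A = {W,S,N,E} minus {S} = {W,N,E}

int(A) = {S}
cl(A)  = {W,S,N,E}
∂A     = {W,N,E}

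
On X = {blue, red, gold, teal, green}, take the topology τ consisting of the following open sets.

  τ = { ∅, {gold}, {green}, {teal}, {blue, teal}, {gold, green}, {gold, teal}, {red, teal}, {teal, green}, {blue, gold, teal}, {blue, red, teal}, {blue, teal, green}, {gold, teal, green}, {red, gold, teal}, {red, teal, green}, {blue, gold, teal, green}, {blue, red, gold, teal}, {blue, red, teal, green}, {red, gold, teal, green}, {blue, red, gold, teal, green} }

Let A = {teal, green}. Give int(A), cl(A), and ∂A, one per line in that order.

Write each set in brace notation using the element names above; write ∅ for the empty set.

int(A) = {teal, green}
cl(A)  = {blue, red, teal, green}
∂A     = {blue, red}

opens ⊆ A: ∅, {green}, {teal}, {teal, green}; union → int = {teal, green}
complement {blue, red, gold}; its interior {gold}; cl(A) = X∖{gold} = {blue, red, teal, green}
boundary = {blue, red, teal, green} ∖ {teal, green} = {blue, red}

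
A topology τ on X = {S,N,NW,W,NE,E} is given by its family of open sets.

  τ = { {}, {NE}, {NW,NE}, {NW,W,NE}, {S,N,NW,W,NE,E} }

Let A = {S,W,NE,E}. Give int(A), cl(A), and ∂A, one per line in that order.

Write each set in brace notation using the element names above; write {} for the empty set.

interior: largest open inside A is {NE} (from {}, {NE})
cl via duality: int({N,NW}) = {}, so X∖{} = {S,N,NW,W,NE,E}
cl∖int = {S,N,NW,W,E}

int(A) = {NE}
cl(A)  = {S,N,NW,W,NE,E}
∂A     = {S,N,NW,W,E}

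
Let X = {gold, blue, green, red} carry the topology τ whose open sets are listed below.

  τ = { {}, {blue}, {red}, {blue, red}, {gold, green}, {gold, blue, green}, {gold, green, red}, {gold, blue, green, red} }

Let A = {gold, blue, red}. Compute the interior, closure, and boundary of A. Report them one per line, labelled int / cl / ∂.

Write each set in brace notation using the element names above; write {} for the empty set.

int(A) = {blue, red}
cl(A)  = {gold, blue, green, red}
∂A     = {gold, green}

open subsets of A: {}, {red}, {blue}, {blue, red}; so int(A) = {blue, red}
closure: X∖int(X∖A) = X∖{} = {gold, blue, green, red}
∂A = {gold, blue, green, red} minus {blue, red} = {gold, green}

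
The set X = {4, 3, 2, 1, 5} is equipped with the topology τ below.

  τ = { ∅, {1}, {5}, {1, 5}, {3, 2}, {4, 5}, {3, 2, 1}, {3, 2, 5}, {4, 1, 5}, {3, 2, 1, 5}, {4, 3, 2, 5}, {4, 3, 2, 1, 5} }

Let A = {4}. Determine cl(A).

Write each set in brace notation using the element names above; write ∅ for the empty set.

closure: X∖int(X∖A) = X∖{3, 2, 1, 5} = {4}

{4}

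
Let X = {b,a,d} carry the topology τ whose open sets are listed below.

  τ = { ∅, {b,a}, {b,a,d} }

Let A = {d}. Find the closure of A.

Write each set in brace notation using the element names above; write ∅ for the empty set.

{d}

cl via duality: int({b,a}) = {b,a}, so X∖{b,a} = {d}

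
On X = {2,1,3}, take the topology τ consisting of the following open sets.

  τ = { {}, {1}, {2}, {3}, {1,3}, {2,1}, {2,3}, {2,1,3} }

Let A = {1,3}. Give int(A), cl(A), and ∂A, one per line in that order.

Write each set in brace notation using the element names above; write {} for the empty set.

int(A) = {1,3}
cl(A)  = {1,3}
∂A     = {}

interior: largest open inside A is {1,3} (from {}, {3}, {1}, {1,3})
cl via duality: int({2}) = {2}, so X∖{2} = {1,3}
cl∖int = {}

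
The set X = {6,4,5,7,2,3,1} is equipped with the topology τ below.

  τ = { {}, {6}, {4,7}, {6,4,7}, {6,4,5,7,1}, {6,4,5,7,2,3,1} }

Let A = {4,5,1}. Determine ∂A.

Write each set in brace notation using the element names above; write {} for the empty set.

{4,5,7,2,3,1}

U open, U⊆A: {}. int(A) = ⋃ = {}
X∖A={6,7,2,3}, int(X∖A)={6}, hence cl(A)={4,5,7,2,3,1}
∂A: remove int from cl → {4,5,7,2,3,1}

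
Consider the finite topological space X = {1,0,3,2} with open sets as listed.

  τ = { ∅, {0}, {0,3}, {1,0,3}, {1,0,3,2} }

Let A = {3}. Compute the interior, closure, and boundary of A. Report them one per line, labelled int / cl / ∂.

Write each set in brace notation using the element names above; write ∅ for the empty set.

open subsets of A: ∅; so int(A) = ∅
closure: X∖int(X∖A) = X∖{0} = {1,3,2}
∂A = {1,3,2} minus ∅ = {1,3,2}

int(A) = ∅
cl(A)  = {1,3,2}
∂A     = {1,3,2}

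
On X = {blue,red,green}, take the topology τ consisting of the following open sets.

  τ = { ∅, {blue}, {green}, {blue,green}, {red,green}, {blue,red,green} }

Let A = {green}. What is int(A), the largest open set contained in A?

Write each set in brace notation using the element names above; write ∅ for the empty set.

U open, U⊆A: ∅, {green}. int(A) = ⋃ = {green}

{green}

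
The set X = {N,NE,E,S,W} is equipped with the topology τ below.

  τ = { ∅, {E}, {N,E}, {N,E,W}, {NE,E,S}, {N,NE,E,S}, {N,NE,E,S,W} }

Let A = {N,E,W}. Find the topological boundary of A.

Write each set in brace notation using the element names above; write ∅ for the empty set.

{NE,S}

open subsets of A: ∅, {E}, {N,E}, {N,E,W}; so int(A) = {N,E,W}
closure: X∖int(X∖A) = X∖∅ = {N,NE,E,S,W}
∂A = {N,NE,E,S,W} minus {N,E,W} = {NE,S}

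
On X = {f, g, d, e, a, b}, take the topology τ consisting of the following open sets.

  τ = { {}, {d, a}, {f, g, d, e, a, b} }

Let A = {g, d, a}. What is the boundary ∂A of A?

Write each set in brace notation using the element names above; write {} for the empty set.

{f, g, e, b}

interior: largest open inside A is {d, a} (from {}, {d, a})
cl via duality: int({f, e, b}) = {}, so X∖{} = {f, g, d, e, a, b}
cl∖int = {f, g, e, b}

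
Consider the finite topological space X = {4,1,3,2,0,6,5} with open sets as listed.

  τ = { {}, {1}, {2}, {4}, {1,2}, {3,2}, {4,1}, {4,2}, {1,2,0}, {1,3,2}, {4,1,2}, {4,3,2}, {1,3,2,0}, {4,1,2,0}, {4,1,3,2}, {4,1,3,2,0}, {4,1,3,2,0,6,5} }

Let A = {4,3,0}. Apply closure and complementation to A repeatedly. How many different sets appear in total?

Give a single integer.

X∖A={1,2,6,5}, int(X∖A)={1,2}, hence cl(A)={4,3,0,6,5}
Orbit (k=closure, c=complement):
  1. A     = {4,3,0}
  2. kA    = {4,3,0,6,5}
  3. cA    = {1,2,6,5}
  4. ckA   = {1,2}
  5. kcA   = {1,3,2,0,6,5}
  6. ckcA  = {4}
  7. kckcA = {4,6,5}
  8. ckckcA = {1,3,2,0}
(closed under both — stop)

8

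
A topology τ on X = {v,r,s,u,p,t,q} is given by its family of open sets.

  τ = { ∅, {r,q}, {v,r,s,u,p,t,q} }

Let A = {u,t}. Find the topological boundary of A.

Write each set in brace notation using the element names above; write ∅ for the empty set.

{v,s,u,p,t}

opens ⊆ A: ∅; union → int = ∅
complement {v,r,s,p,q}; its interior {r,q}; cl(A) = X∖{r,q} = {v,s,u,p,t}
boundary = {v,s,u,p,t} ∖ ∅ = {v,s,u,p,t}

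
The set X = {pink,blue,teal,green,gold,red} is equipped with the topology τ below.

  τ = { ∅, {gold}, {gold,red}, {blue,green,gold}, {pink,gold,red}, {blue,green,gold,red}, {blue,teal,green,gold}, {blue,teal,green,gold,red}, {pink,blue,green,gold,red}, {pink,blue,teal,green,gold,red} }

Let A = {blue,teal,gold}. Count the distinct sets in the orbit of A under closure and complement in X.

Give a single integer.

X∖A={pink,green,red}, int(X∖A)=∅, hence cl(A)={pink,blue,teal,green,gold,red}
Orbit (k=closure, c=complement):
  1. A     = {blue,teal,gold}
  2. kA    = {pink,blue,teal,green,gold,red}
  3. cA    = {pink,green,red}
  4. ckA   = ∅
  5. kcA   = {pink,blue,teal,green,red}
  6. ckcA  = {gold}
(closed under both — stop)

6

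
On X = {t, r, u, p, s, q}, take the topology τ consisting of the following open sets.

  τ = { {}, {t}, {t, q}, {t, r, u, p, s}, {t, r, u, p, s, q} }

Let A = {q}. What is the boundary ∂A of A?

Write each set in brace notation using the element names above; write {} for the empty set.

opens ⊆ A: {}; union → int = {}
complement {t, r, u, p, s}; its interior {t, r, u, p, s}; cl(A) = X∖{t, r, u, p, s} = {q}
boundary = {q} ∖ {} = {q}

{q}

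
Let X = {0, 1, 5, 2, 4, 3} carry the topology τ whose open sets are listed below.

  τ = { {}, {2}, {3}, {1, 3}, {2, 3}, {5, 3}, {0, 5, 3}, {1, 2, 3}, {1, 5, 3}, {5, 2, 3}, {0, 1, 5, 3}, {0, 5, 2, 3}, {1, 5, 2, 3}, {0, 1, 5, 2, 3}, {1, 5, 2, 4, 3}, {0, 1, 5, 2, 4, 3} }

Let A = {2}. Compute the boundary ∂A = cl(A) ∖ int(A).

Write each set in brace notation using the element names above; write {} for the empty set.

{4}

opens ⊆ A: {}, {2}; union → int = {2}
complement {0, 1, 5, 4, 3}; its interior {0, 1, 5, 3}; cl(A) = X∖{0, 1, 5, 3} = {2, 4}
boundary = {2, 4} ∖ {2} = {4}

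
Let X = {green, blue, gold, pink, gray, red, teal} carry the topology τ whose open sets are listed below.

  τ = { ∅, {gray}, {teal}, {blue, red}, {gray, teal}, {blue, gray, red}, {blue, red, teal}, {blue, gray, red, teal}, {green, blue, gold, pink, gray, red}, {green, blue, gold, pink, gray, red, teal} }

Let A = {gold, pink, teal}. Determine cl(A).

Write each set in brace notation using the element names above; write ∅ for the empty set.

{green, gold, pink, teal}

complement {green, blue, gray, red}; its interior {blue, gray, red}; cl(A) = X∖{blue, gray, red} = {green, gold, pink, teal}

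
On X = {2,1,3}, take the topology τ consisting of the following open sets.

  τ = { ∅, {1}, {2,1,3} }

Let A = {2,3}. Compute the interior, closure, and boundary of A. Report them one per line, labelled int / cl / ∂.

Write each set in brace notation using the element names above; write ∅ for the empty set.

opens ⊆ A: ∅; union → int = ∅
complement {1}; its interior {1}; cl(A) = X∖{1} = {2,3}
boundary = {2,3} ∖ ∅ = {2,3}

int(A) = ∅
cl(A)  = {2,3}
∂A     = {2,3}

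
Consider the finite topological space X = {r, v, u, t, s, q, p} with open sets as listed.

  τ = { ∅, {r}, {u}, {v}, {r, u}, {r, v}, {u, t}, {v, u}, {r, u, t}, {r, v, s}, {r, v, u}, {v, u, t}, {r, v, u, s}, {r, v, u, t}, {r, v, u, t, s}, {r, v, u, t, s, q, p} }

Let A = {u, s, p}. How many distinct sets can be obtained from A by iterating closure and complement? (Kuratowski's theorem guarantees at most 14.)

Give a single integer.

complement {r, v, t, q}; its interior {r, v}; cl(A) = X∖{r, v} = {u, t, s, q, p}
With k = closure, c = complement:
  1. A     = {u, s, p}
  2. kA    = {u, t, s, q, p}
  3. cA    = {r, v, t, q}
  4. ckA   = {r, v}
  5. kcA   = {r, v, t, s, q, p}
  6. kckA  = {r, v, s, q, p}
  7. ckcA  = {u}
  8. ckckA = {u, t}
  9. kckcA = {u, t, q, p}
  10. ckckcA = {r, v, s}
k, c of each give nothing new

10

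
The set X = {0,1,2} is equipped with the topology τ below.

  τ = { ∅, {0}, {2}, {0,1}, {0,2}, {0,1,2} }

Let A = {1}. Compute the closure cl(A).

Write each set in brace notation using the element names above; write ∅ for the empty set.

complement {0,2}; its interior {0,2}; cl(A) = X∖{0,2} = {1}

{1}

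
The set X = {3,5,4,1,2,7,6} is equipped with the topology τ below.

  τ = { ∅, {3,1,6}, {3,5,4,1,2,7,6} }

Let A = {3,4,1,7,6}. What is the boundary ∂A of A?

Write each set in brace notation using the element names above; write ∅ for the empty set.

U open, U⊆A: ∅, {3,1,6}. int(A) = ⋃ = {3,1,6}
X∖A={5,2}, int(X∖A)=∅, hence cl(A)={3,5,4,1,2,7,6}
∂A: remove int from cl → {5,4,2,7}

{5,4,2,7}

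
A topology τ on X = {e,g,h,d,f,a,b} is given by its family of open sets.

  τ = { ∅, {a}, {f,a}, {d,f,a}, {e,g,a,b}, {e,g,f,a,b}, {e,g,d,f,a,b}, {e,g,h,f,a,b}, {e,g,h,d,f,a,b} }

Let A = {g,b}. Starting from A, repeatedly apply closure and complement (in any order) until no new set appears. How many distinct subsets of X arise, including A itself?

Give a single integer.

X∖A={e,h,d,f,a}, int(X∖A)={d,f,a}, hence cl(A)={e,g,h,b}
Orbit (k=closure, c=complement):
  1. A     = {g,b}
  2. kA    = {e,g,h,b}
  3. cA    = {e,h,d,f,a}
  4. ckA   = {d,f,a}
  5. kcA   = {e,g,h,d,f,a,b}
  6. ckcA  = ∅
(closed under both — stop)

6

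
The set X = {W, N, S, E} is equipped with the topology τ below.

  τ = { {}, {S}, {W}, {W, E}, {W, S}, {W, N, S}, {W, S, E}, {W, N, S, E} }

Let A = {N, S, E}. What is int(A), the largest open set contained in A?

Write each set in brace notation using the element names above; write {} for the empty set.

{S}

interior: largest open inside A is {S} (from {}, {S})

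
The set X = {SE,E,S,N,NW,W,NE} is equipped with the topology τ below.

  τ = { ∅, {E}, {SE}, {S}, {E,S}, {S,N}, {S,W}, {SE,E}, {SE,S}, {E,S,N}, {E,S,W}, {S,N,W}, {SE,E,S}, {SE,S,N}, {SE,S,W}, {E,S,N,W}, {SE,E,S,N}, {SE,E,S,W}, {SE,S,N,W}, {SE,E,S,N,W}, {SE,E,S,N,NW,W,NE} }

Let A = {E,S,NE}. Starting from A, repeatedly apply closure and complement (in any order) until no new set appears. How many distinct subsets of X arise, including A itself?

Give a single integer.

X∖A={SE,N,NW,W}, int(X∖A)={SE}, hence cl(A)={E,S,N,NW,W,NE}
Orbit (k=closure, c=complement):
  1. A     = {E,S,NE}
  2. kA    = {E,S,N,NW,W,NE}
  3. cA    = {SE,N,NW,W}
  4. ckA   = {SE}
  5. kcA   = {SE,N,NW,W,NE}
  6. kckA  = {SE,NW,NE}
  7. ckcA  = {E,S}
  8. ckckA = {E,S,N,W}
(closed under both — stop)

8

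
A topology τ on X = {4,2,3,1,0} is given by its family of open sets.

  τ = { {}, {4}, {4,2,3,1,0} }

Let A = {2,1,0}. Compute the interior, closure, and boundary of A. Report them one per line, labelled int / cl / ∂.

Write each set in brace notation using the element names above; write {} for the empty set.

int(A) = {}
cl(A)  = {2,3,1,0}
∂A     = {2,3,1,0}

U open, U⊆A: {}. int(A) = ⋃ = {}
X∖A={4,3}, int(X∖A)={4}, hence cl(A)={2,3,1,0}
∂A: remove int from cl → {2,3,1,0}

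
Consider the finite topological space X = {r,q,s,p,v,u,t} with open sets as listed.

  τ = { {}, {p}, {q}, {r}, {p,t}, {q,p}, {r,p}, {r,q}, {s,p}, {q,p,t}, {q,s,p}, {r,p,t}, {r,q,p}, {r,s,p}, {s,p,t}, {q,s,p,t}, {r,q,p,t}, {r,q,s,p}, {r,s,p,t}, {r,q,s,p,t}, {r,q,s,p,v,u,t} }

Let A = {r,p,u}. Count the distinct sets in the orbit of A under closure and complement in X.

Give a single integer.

X∖A={q,s,v,t}, int(X∖A)={q}, hence cl(A)={r,s,p,v,u,t}
Orbit (k=closure, c=complement):
  1. A     = {r,p,u}
  2. kA    = {r,s,p,v,u,t}
  3. cA    = {q,s,v,t}
  4. ckA   = {q}
  5. kcA   = {q,s,v,u,t}
  6. kckA  = {q,v,u}
  7. ckcA  = {r,p}
  8. ckckA = {r,s,p,t}
(closed under both — stop)

8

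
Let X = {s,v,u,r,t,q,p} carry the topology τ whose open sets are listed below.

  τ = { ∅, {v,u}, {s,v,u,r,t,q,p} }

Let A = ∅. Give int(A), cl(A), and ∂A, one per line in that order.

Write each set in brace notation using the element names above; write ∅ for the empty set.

interior: largest open inside A is ∅ (from ∅)
cl via duality: int({s,v,u,r,t,q,p}) = {s,v,u,r,t,q,p}, so X∖{s,v,u,r,t,q,p} = ∅
cl∖int = ∅

int(A) = ∅
cl(A)  = ∅
∂A     = ∅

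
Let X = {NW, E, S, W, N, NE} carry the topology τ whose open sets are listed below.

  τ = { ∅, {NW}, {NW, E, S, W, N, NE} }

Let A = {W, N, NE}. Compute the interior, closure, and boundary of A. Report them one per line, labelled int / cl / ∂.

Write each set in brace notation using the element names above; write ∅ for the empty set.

U open, U⊆A: ∅. int(A) = ⋃ = ∅
X∖A={NW, E, S}, int(X∖A)={NW}, hence cl(A)={E, S, W, N, NE}
∂A: remove int from cl → {E, S, W, N, NE}

int(A) = ∅
cl(A)  = {E, S, W, N, NE}
∂A     = {E, S, W, N, NE}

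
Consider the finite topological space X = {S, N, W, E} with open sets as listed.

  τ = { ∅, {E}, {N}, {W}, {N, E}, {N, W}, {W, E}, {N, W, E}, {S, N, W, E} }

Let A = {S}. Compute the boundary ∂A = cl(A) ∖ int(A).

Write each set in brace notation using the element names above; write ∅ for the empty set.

{S}

open subsets of A: ∅; so int(A) = ∅
closure: X∖int(X∖A) = X∖{N, W, E} = {S}
∂A = {S} minus ∅ = {S}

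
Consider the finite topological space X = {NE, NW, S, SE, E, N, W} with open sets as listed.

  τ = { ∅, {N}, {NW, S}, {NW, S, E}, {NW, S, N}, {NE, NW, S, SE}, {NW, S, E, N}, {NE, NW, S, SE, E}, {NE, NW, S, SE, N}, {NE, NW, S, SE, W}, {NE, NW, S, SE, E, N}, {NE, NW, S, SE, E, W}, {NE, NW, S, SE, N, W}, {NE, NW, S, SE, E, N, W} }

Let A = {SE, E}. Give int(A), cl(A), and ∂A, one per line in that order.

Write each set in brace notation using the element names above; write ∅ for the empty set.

int(A) = ∅
cl(A)  = {NE, SE, E, W}
∂A     = {NE, SE, E, W}

open subsets of A: ∅; so int(A) = ∅
closure: X∖int(X∖A) = X∖{NW, S, N} = {NE, SE, E, W}
∂A = {NE, SE, E, W} minus ∅ = {NE, SE, E, W}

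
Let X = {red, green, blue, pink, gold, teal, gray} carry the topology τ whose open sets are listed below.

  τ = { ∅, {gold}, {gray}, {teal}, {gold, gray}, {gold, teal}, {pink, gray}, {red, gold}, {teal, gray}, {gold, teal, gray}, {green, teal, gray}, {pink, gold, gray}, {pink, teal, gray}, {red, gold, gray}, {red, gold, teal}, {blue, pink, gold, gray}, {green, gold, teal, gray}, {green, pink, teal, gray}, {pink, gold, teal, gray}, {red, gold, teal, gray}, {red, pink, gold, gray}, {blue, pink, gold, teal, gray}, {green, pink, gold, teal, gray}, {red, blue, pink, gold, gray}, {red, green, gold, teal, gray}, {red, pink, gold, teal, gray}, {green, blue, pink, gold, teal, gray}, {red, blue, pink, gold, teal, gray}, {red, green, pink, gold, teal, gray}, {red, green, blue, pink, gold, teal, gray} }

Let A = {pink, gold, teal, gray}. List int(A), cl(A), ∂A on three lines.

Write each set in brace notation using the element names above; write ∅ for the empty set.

int(A) = {pink, gold, teal, gray}
cl(A)  = {red, green, blue, pink, gold, teal, gray}
∂A     = {red, green, blue}

open subsets of A: ∅, {gold}, {gray}, {teal}, {pink, gray}, {gold, gray}, {gold, teal}, {teal, gray}, {pink, gold, gray}, {pink, teal, gray}, {gold, teal, gray}, {pink, gold, teal, gray}; so int(A) = {pink, gold, teal, gray}
closure: X∖int(X∖A) = X∖∅ = {red, green, blue, pink, gold, teal, gray}
∂A = {red, green, blue, pink, gold, teal, gray} minus {pink, gold, teal, gray} = {red, green, blue}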